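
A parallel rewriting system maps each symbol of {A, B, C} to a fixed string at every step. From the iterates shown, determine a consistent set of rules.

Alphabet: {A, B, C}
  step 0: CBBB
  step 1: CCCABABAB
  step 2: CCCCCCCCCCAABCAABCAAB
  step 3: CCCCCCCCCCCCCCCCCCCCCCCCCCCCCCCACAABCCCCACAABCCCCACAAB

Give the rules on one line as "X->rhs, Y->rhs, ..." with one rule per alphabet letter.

A->CA, B->AB, C->CCC

  step 2 ⇒ step 3: CCCCCCCCCCAABCAABCAAB ⇒ CCC·CCC·CCC·CCC·CCC·CCC·CCC·CCC·CCC·CCC·CA·CA·AB·CCC·CA·CA·AB·CCC·CA·CA·AB
    A ↦ CA
    B ↦ AB
    C ↦ CCC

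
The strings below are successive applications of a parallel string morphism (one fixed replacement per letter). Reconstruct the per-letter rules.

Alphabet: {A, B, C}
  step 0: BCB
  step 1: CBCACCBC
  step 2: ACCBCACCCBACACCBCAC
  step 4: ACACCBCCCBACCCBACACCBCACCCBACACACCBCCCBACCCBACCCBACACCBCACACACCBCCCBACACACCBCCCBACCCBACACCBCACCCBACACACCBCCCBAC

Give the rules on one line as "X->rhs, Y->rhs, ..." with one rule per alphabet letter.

A->CCB, B->CBC, C->AC

  step 1 ⇒ step 2: CBCACCBC ⇒ AC·CBC·AC·CCB·AC·AC·CBC·AC
    A ↦ CCB
    B ↦ CBC
    C ↦ AC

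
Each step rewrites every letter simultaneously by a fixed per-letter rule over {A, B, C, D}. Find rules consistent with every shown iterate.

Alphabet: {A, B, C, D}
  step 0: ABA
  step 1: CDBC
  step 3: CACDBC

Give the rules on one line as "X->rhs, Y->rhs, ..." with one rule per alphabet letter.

  step 0 ⇒ step 1: ABA ⇒ C·DB·C
    A ↦ C
    B ↦ DB
    C ↦ A  (constrained at step 1)
    D ↦ C  (constrained at step 1)

A->C, B->DB, C->A, D->C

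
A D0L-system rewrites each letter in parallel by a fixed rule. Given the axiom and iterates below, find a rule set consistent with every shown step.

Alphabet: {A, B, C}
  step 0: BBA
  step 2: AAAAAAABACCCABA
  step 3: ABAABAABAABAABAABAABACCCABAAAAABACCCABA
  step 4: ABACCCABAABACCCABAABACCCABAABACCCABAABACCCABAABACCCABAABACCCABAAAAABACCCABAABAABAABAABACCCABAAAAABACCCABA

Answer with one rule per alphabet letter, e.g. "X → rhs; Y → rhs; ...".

  step 3 ⇒ step 4: ABAABAABAABAABAABAABACCCABAAAAABACCCABA ⇒ ABA·CCC·ABA·ABA·CCC·ABA·ABA·CCC·ABA·ABA·CCC·ABA·ABA·CCC·ABA·ABA·CCC·ABA·ABA·CCC·ABA·A·A·A·ABA·CCC·ABA·ABA·ABA·ABA·ABA·CCC·ABA·A·A·A·ABA·CCC·ABA
    A ↦ ABA
    B ↦ CCC
    C ↦ A

A->ABA, B->CCC, C->A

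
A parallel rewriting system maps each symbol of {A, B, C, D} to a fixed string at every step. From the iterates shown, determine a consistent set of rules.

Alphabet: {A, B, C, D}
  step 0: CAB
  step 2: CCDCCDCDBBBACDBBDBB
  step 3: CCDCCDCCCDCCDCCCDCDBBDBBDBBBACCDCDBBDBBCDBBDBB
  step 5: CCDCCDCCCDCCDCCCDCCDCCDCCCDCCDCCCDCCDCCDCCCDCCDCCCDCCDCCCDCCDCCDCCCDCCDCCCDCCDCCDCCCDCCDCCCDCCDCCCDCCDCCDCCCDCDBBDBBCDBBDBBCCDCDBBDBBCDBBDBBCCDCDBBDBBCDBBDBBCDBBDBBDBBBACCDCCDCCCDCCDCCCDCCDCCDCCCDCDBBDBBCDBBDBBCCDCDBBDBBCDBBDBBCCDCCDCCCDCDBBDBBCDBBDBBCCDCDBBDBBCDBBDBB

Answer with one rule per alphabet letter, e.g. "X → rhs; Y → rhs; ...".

  step 2 ⇒ step 3: CCDCCDCDBBBACDBBDBB ⇒ CCD·CCD·C·CCD·CCD·C·CCD·C·DBB·DBB·DBB·BA·CCD·C·DBB·DBB·C·DBB·DBB
    A ↦ BA
    B ↦ DBB
    C ↦ CCD
    D ↦ C

A->BA, B->DBB, C->CCD, D->C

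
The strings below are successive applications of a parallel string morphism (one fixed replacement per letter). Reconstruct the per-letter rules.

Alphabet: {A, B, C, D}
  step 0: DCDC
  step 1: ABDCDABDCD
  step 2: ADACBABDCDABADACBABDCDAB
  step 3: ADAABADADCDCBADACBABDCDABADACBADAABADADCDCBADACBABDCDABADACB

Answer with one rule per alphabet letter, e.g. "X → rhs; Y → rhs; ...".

A->ADA, B->CB, C->DCD, D->AB

  step 2 ⇒ step 3: ADACBABDCDABADACBABDCDAB ⇒ ADA·AB·ADA·DCD·CB·ADA·CB·AB·DCD·AB·ADA·CB·ADA·AB·ADA·DCD·CB·ADA·CB·AB·DCD·AB·ADA·CB
    A ↦ ADA
    B ↦ CB
    C ↦ DCD
    D ↦ AB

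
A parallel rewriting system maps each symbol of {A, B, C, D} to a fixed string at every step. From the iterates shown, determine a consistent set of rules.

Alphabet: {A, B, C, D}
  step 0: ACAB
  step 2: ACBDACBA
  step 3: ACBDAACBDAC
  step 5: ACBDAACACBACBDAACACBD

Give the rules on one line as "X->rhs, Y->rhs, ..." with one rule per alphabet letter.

A->AC, B->D, C->B, D->A

  step 2 ⇒ step 3: ACBDACBA ⇒ AC·B·D·A·AC·B·D·AC
    A ↦ AC
    B ↦ D
    C ↦ B
    D ↦ A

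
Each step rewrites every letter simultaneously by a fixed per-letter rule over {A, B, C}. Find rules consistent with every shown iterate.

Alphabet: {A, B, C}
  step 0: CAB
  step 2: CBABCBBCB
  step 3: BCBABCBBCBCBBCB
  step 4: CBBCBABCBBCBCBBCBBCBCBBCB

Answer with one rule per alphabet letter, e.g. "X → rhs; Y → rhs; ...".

  step 3 ⇒ step 4: BCBABCBBCBCBBCB ⇒ CB·B·CB·AB·CB·B·CB·CB·B·CB·B·CB·CB·B·CB
    A ↦ AB
    B ↦ CB
    C ↦ B

A->AB, B->CB, C->B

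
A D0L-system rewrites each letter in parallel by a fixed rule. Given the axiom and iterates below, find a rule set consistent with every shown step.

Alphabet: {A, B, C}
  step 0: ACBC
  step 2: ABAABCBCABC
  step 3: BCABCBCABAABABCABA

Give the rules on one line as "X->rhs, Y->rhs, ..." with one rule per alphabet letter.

  step 2 ⇒ step 3: ABAABCBCABC ⇒ BC·A·BC·BC·A·BA·A·BA·BC·A·BA
    A ↦ BC
    B ↦ A
    C ↦ BA

A->BC, B->A, C->BA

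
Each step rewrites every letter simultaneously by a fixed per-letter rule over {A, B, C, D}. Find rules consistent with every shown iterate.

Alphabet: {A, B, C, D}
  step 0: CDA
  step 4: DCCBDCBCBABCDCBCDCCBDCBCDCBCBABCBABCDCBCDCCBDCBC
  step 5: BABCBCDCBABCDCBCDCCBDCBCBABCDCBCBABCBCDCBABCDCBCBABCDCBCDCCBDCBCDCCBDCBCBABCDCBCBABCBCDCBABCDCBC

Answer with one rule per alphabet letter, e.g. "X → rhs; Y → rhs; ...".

  step 4 ⇒ step 5: DCCBDCBCBABCDCBCDCCBDCBCDCBCBABCBABCDCBCDCCBDCBC ⇒ BA·BC·BC·DC·BA·BC·DC·BC·DC·CB·DC·BC·BA·BC·DC·BC·BA·BC·BC·DC·BA·BC·DC·BC·BA·BC·DC·BC·DC·CB·DC·BC·DC·CB·DC·BC·BA·BC·DC·BC·BA·BC·BC·DC·BA·BC·DC·BC
    A ↦ CB
    B ↦ DC
    C ↦ BC
    D ↦ BA

A->CB, B->DC, C->BC, D->BA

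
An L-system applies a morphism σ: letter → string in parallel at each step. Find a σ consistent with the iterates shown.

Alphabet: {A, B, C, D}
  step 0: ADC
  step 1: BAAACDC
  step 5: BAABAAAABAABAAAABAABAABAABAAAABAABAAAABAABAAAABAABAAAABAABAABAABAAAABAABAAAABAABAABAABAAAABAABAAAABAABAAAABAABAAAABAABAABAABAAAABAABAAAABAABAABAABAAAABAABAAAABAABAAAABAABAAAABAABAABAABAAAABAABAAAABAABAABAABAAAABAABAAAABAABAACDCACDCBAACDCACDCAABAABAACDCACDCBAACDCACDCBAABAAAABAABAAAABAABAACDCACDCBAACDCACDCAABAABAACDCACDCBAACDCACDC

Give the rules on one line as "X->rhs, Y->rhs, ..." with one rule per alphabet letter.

  step 0 ⇒ step 1: ADC ⇒ BAA·A·CDC
    A ↦ BAA
    C ↦ CDC
    D ↦ A
    B ↦ AA  (constrained at step 1)

A->BAA, B->AA, C->CDC, D->A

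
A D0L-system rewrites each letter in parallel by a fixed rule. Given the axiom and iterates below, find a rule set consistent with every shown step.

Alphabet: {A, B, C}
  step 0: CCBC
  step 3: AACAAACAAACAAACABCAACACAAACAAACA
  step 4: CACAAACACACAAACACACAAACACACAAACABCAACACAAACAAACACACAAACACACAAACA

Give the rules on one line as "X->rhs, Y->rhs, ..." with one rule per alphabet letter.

A->CA, B->BC, C->AA

  step 3 ⇒ step 4: AACAAACAAACAAACABCAACACAAACAAACA ⇒ CA·CA·AA·CA·CA·CA·AA·CA·CA·CA·AA·CA·CA·CA·AA·CA·BC·AA·CA·CA·AA·CA·AA·CA·CA·CA·AA·CA·CA·CA·AA·CA
    A ↦ CA
    B ↦ BC
    C ↦ AA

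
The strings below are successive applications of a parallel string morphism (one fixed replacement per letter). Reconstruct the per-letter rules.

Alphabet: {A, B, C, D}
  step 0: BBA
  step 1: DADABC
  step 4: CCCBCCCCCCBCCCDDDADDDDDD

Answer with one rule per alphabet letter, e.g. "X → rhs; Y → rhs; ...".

  step 0 ⇒ step 1: BBA ⇒ DA·DA·BC
    A ↦ BC
    B ↦ DA
    C ↦ DD  (constrained at step 1)
    D ↦ C  (constrained at step 1)

A->BC, B->DA, C->DD, D->C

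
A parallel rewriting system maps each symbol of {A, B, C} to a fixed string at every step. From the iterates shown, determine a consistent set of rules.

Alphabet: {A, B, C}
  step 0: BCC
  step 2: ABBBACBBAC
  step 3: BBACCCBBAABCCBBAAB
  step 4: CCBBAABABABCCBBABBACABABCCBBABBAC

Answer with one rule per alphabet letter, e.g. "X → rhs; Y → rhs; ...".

A->BBA, B->C, C->AB

  step 3 ⇒ step 4: BBACCCBBAABCCBBAAB ⇒ C·C·BBA·AB·AB·AB·C·C·BBA·BBA·C·AB·AB·C·C·BBA·BBA·C
    A ↦ BBA
    B ↦ C
    C ↦ AB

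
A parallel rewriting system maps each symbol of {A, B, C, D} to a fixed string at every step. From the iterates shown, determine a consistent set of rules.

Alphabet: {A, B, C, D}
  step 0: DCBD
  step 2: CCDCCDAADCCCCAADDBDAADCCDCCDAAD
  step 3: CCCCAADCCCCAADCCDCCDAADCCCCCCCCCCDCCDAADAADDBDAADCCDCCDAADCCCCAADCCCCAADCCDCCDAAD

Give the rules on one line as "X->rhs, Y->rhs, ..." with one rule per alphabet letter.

A->CCD, B->DBD, C->CC, D->AAD

  step 2 ⇒ step 3: CCDCCDAADCCCCAADDBDAADCCDCCDAAD ⇒ CC·CC·AAD·CC·CC·AAD·CCD·CCD·AAD·CC·CC·CC·CC·CCD·CCD·AAD·AAD·DBD·AAD·CCD·CCD·AAD·CC·CC·AAD·CC·CC·AAD·CCD·CCD·AAD
    A ↦ CCD
    B ↦ DBD
    C ↦ CC
    D ↦ AAD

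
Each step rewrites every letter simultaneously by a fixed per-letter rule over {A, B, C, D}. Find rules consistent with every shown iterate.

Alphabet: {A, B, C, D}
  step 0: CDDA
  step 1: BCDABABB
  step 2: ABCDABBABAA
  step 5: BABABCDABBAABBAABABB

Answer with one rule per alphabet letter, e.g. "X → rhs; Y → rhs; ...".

A->B, B->A, C->BCD, D->AB

  step 1 ⇒ step 2: BCDABABB ⇒ A·BCD·AB·B·A·B·A·A
    A ↦ B
    B ↦ A
    C ↦ BCD
    D ↦ AB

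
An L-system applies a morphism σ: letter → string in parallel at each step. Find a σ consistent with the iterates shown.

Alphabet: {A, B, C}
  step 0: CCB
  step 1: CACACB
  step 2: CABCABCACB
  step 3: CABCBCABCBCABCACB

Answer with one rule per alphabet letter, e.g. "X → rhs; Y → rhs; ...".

  step 2 ⇒ step 3: CABCABCACB ⇒ CA·B·CB·CA·B·CB·CA·B·CA·CB
    A ↦ B
    B ↦ CB
    C ↦ CA

A->B, B->CB, C->CA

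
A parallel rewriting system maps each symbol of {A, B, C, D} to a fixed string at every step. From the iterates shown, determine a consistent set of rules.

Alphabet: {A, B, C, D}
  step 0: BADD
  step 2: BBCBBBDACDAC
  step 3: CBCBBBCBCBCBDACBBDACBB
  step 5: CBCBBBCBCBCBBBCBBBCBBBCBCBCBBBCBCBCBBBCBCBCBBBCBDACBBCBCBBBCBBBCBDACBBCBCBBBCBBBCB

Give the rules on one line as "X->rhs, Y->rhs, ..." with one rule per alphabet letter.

A->C, B->CB, C->BB, D->DA

  step 2 ⇒ step 3: BBCBBBDACDAC ⇒ CB·CB·BB·CB·CB·CB·DA·C·BB·DA·C·BB
    A ↦ C
    B ↦ CB
    C ↦ BB
    D ↦ DA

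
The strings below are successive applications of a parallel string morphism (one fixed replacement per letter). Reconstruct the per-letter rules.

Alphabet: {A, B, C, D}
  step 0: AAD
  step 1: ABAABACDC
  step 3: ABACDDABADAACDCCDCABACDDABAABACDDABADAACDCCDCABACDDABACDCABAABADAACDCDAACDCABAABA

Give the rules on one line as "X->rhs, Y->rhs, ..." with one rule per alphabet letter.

  step 0 ⇒ step 1: AAD ⇒ ABA·ABA·CDC
    A ↦ ABA
    D ↦ CDC
    B ↦ CDD  (constrained at step 1)
    C ↦ DAA  (constrained at step 1)

A->ABA, B->CDD, C->DAA, D->CDC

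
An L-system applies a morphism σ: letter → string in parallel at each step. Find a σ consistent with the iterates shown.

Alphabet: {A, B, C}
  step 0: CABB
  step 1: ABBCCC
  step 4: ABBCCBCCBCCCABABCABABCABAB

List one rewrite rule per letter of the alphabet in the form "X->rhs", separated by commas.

A->BC, B->C, C->AB

  step 0 ⇒ step 1: CABB ⇒ AB·BC·C·C
    A ↦ BC
    B ↦ C
    C ↦ AB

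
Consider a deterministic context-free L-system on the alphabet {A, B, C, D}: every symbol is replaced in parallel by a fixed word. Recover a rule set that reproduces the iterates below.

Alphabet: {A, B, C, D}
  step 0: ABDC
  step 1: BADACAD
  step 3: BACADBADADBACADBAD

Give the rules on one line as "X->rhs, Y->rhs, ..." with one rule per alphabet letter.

  step 0 ⇒ step 1: ABDC ⇒ B·AD·AC·AD
    A ↦ B
    B ↦ AD
    C ↦ AD
    D ↦ AC

A->B, B->AD, C->AD, D->AC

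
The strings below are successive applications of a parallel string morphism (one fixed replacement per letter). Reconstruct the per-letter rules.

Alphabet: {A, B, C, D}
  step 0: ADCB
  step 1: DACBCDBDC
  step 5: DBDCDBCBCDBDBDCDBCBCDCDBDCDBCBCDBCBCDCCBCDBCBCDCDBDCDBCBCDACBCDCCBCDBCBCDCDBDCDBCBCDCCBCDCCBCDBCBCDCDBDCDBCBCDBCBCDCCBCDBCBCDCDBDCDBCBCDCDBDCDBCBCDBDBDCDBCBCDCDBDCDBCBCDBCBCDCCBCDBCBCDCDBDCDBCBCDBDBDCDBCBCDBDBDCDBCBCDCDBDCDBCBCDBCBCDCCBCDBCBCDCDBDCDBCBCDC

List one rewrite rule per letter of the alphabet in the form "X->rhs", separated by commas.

A->DA, B->DC, C->DB, D->CBC

  step 0 ⇒ step 1: ADCB ⇒ DA·CBC·DB·DC
    A ↦ DA
    B ↦ DC
    C ↦ DB
    D ↦ CBC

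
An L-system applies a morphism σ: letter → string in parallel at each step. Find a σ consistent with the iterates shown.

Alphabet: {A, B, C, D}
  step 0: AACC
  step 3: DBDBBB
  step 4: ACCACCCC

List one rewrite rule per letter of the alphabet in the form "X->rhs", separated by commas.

A->D, B->C, C->B, D->AC

  step 3 ⇒ step 4: DBDBBB ⇒ AC·C·AC·C·C·C
    B ↦ C
    D ↦ AC
    A ↦ D  (constrained at step 0)
    C ↦ B  (constrained at step 0)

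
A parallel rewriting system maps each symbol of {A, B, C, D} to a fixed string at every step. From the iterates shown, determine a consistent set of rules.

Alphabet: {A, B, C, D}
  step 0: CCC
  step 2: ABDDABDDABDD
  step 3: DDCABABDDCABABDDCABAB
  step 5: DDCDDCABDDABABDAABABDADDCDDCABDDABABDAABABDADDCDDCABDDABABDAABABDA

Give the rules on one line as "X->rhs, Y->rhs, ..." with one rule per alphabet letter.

  step 2 ⇒ step 3: ABDDABDDABDD ⇒ DD·C·AB·AB·DD·C·AB·AB·DD·C·AB·AB
    A ↦ DD
    B ↦ C
    D ↦ AB
    C ↦ DA  (constrained at step 0)

A->DD, B->C, C->DA, D->AB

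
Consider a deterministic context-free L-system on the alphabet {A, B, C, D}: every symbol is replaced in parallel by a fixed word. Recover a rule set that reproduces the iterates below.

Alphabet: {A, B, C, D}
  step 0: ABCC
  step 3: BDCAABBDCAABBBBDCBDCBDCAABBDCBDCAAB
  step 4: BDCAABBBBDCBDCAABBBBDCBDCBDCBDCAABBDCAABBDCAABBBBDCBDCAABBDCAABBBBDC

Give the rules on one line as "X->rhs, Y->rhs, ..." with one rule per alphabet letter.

  step 3 ⇒ step 4: BDCAABBDCAABBBBDCBDCBDCAABBDCBDCAAB ⇒ BDC·A·AB·B·B·BDC·BDC·A·AB·B·B·BDC·BDC·BDC·BDC·A·AB·BDC·A·AB·BDC·A·AB·B·B·BDC·BDC·A·AB·BDC·A·AB·B·B·BDC
    A ↦ B
    B ↦ BDC
    C ↦ AB
    D ↦ A

A->B, B->BDC, C->AB, D->A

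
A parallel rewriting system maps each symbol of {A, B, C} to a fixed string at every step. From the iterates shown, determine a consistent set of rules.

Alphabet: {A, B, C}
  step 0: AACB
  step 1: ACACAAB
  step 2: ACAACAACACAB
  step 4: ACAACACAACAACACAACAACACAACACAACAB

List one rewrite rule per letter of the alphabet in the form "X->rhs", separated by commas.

A->AC, B->AB, C->A

  step 1 ⇒ step 2: ACACAAB ⇒ AC·A·AC·A·AC·AC·AB
    A ↦ AC
    B ↦ AB
    C ↦ A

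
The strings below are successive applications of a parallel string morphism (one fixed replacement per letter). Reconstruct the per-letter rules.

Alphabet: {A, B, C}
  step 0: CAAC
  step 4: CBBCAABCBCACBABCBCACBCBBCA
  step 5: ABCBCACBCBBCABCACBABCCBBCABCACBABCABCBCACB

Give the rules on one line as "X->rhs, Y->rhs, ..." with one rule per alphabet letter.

A->CB, B->BC, C->A

  step 4 ⇒ step 5: CBBCAABCBCACBABCBCACBCBBCA ⇒ A·BC·BC·A·CB·CB·BC·A·BC·A·CB·A·BC·CB·BC·A·BC·A·CB·A·BC·A·BC·BC·A·CB
    A ↦ CB
    B ↦ BC
    C ↦ A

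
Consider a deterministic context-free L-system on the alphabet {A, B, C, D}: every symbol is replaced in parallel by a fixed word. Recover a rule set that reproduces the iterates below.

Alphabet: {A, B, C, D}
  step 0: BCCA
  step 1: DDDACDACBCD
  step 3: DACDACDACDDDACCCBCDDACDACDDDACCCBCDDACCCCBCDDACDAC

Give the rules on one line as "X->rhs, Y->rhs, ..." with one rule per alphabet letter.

A->BCD, B->DD, C->DAC, D->C

  step 0 ⇒ step 1: BCCA ⇒ DD·DAC·DAC·BCD
    A ↦ BCD
    B ↦ DD
    C ↦ DAC
    D ↦ C  (constrained at step 1)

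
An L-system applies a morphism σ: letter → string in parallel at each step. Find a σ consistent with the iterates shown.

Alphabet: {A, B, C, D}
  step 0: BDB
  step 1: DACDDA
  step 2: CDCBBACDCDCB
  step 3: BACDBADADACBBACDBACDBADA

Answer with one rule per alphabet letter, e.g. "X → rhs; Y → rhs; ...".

A->CB, B->DA, C->BA, D->CD

  step 2 ⇒ step 3: CDCBBACDCDCB ⇒ BA·CD·BA·DA·DA·CB·BA·CD·BA·CD·BA·DA
    A ↦ CB
    B ↦ DA
    C ↦ BA
    D ↦ CD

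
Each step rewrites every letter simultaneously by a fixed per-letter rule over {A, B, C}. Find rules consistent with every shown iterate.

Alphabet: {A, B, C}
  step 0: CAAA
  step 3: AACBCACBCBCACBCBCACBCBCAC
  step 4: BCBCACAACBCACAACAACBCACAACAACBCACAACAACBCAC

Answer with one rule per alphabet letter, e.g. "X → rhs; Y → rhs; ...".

  step 3 ⇒ step 4: AACBCACBCBCACBCBCACBCBCAC ⇒ BC·BC·AC·A·AC·BC·AC·A·AC·A·AC·BC·AC·A·AC·A·AC·BC·AC·A·AC·A·AC·BC·AC
    A ↦ BC
    B ↦ A
    C ↦ AC

A->BC, B->A, C->AC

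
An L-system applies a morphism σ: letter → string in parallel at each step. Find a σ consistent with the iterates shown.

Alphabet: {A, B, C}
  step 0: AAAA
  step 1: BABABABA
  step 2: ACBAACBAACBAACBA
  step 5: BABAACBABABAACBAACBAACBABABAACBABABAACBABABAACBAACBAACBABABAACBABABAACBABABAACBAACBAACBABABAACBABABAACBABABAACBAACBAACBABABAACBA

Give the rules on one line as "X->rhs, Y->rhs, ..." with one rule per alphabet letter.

A->BA, B->AC, C->BA

  step 1 ⇒ step 2: BABABABA ⇒ AC·BA·AC·BA·AC·BA·AC·BA
    A ↦ BA
    B ↦ AC
    C ↦ BA  (constrained at step 2)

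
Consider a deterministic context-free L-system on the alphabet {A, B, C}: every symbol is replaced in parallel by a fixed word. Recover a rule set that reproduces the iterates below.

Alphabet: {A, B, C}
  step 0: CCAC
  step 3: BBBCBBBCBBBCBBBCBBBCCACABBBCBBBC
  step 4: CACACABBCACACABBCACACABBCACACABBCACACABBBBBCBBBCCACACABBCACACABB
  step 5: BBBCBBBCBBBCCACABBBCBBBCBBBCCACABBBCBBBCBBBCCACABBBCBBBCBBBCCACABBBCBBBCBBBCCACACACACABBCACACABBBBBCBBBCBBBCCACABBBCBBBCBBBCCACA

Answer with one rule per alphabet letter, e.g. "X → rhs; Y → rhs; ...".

  step 4 ⇒ step 5: CACACABBCACACABBCACACABBCACACABBCACACABBBBBCBBBCCACACABBCACACABB ⇒ BB·BC·BB·BC·BB·BC·CA·CA·BB·BC·BB·BC·BB·BC·CA·CA·BB·BC·BB·BC·BB·BC·CA·CA·BB·BC·BB·BC·BB·BC·CA·CA·BB·BC·BB·BC·BB·BC·CA·CA·CA·CA·CA·BB·CA·CA·CA·BB·BB·BC·BB·BC·BB·BC·CA·CA·BB·BC·BB·BC·BB·BC·CA·CA
    A ↦ BC
    B ↦ CA
    C ↦ BB

A->BC, B->CA, C->BB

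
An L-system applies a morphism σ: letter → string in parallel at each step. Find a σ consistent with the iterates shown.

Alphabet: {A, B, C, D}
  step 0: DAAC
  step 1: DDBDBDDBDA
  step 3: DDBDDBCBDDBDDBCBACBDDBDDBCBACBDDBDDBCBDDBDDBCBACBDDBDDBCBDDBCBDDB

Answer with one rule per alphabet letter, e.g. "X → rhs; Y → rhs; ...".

  step 0 ⇒ step 1: DAAC ⇒ DDB·DBD·DBD·A
    A ↦ DBD
    C ↦ A
    D ↦ DDB
    B ↦ CB  (constrained at step 1)

A->DBD, B->CB, C->A, D->DDB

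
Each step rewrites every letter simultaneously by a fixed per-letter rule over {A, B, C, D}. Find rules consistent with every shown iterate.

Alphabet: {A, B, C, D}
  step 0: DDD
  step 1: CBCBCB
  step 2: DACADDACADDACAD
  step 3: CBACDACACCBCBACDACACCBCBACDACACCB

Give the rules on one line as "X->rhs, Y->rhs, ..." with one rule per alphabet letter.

A->AC, B->AD, C->DAC, D->CB

  step 2 ⇒ step 3: DACADDACADDACAD ⇒ CB·AC·DAC·AC·CB·CB·AC·DAC·AC·CB·CB·AC·DAC·AC·CB
    A ↦ AC
    C ↦ DAC
    D ↦ CB
  step 1 ⇒ step 2: CBCBCB ⇒ DAC·AD·DAC·AD·DAC·AD
    B ↦ AD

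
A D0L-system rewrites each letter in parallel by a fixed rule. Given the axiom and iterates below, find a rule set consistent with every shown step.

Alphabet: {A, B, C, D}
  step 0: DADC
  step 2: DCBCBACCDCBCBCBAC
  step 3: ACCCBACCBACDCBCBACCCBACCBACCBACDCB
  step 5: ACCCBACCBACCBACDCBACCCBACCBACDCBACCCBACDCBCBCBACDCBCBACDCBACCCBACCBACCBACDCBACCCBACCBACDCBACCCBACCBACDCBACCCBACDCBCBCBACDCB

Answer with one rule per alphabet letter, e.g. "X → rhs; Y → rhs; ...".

  step 2 ⇒ step 3: DCBCBACCDCBCBCBAC ⇒ ACC·CB·AC·CB·AC·D·CB·CB·ACC·CB·AC·CB·AC·CB·AC·D·CB
    A ↦ D
    B ↦ AC
    C ↦ CB
    D ↦ ACC

A->D, B->AC, C->CB, D->ACC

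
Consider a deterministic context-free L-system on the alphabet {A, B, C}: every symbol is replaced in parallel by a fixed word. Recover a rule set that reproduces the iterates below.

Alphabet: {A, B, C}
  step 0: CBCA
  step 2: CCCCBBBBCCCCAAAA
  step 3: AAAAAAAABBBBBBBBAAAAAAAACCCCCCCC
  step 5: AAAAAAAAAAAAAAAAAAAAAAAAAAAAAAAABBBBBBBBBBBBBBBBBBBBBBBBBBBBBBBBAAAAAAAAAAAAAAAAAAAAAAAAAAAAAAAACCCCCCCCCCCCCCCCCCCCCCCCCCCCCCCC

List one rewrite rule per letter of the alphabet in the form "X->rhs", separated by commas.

  step 2 ⇒ step 3: CCCCBBBBCCCCAAAA ⇒ AA·AA·AA·AA·BB·BB·BB·BB·AA·AA·AA·AA·CC·CC·CC·CC
    A ↦ CC
    B ↦ BB
    C ↦ AA

A->CC, B->BB, C->AA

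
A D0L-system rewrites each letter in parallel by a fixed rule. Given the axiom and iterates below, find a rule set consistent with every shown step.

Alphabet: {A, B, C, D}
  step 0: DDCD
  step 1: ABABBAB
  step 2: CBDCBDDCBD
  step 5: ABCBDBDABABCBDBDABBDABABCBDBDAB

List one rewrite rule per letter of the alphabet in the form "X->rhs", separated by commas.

A->CB, B->D, C->B, D->AB

  step 1 ⇒ step 2: ABABBAB ⇒ CB·D·CB·D·D·CB·D
    A ↦ CB
    B ↦ D
  step 0 ⇒ step 1: DDCD ⇒ AB·AB·B·AB
    C ↦ B
  step 0 ⇒ step 1: DDCD ⇒ AB·AB·B·AB
    D ↦ AB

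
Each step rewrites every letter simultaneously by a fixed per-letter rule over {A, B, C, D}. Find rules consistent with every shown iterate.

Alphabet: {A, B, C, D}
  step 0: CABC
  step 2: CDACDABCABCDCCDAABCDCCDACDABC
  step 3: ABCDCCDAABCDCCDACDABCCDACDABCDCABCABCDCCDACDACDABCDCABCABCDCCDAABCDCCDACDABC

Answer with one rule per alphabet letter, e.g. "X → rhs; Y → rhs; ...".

  step 2 ⇒ step 3: CDACDABCABCDCCDAABCDCCDACDABC ⇒ ABC·DC·CDA·ABC·DC·CDA·CD·ABC·CDA·CD·ABC·DC·ABC·ABC·DC·CDA·CDA·CD·ABC·DC·ABC·ABC·DC·CDA·ABC·DC·CDA·CD·ABC
    A ↦ CDA
    B ↦ CD
    C ↦ ABC
    D ↦ DC

A->CDA, B->CD, C->ABC, D->DC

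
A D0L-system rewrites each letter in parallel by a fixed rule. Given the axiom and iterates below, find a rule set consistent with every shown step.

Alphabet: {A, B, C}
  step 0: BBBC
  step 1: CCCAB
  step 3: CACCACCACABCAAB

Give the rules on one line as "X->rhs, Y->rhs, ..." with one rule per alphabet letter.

A->CA, B->C, C->AB

  step 0 ⇒ step 1: BBBC ⇒ C·C·C·AB
    B ↦ C
    C ↦ AB
    A ↦ CA  (constrained at step 1)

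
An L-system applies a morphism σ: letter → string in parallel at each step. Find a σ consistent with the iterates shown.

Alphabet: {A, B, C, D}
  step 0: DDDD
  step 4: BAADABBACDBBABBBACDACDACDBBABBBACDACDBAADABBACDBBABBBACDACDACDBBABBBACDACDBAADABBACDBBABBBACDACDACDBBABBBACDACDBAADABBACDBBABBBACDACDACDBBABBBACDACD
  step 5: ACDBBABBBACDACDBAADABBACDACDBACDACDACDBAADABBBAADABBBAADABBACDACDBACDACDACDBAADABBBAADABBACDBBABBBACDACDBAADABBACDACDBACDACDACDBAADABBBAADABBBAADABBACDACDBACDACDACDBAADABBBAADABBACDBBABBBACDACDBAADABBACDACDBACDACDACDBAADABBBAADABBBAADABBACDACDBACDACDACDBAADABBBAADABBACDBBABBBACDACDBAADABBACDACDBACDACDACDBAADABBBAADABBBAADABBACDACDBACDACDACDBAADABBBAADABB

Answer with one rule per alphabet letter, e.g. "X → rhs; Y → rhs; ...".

A->B, B->ACD, C->AAD, D->ABB

  step 4 ⇒ step 5: BAADABBACDBBABBBACDACDACDBBABBBACDACDBAADABBACDBBABBBACDACDACDBBABBBACDACDBAADABBACDBBABBBACDACDACDBBABBBACDACDBAADABBACDBBABBBACDACDACDBBABBBACDACD ⇒ ACD·B·B·ABB·B·ACD·ACD·B·AAD·ABB·ACD·ACD·B·ACD·ACD·ACD·B·AAD·ABB·B·AAD·ABB·B·AAD·ABB·ACD·ACD·B·ACD·ACD·ACD·B·AAD·ABB·B·AAD·ABB·ACD·B·B·ABB·B·ACD·ACD·B·AAD·ABB·ACD·ACD·B·ACD·ACD·ACD·B·AAD·ABB·B·AAD·ABB·B·AAD·ABB·ACD·ACD·B·ACD·ACD·ACD·B·AAD·ABB·B·AAD·ABB·ACD·B·B·ABB·B·ACD·ACD·B·AAD·ABB·ACD·ACD·B·ACD·ACD·ACD·B·AAD·ABB·B·AAD·ABB·B·AAD·ABB·ACD·ACD·B·ACD·ACD·ACD·B·AAD·ABB·B·AAD·ABB·ACD·B·B·ABB·B·ACD·ACD·B·AAD·ABB·ACD·ACD·B·ACD·ACD·ACD·B·AAD·ABB·B·AAD·ABB·B·AAD·ABB·ACD·ACD·B·ACD·ACD·ACD·B·AAD·ABB·B·AAD·ABB
    A ↦ B
    B ↦ ACD
    C ↦ AAD
    D ↦ ABB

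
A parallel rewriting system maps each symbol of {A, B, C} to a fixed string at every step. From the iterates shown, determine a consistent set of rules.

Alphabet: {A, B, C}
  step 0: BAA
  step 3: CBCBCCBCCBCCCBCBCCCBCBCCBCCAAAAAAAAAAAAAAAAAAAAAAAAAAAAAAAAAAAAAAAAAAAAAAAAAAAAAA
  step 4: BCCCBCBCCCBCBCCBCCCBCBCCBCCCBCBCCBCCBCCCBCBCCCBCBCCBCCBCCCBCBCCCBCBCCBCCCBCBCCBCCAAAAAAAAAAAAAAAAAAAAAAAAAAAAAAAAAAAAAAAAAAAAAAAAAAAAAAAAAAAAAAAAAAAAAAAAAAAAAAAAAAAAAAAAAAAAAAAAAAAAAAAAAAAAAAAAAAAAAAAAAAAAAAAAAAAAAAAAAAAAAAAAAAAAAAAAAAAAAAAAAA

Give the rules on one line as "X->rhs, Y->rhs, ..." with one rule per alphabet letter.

  step 3 ⇒ step 4: CBCBCCBCCBCCCBCBCCCBCBCCBCCAAAAAAAAAAAAAAAAAAAAAAAAAAAAAAAAAAAAAAAAAAAAAAAAAAAAAA ⇒ BCC·CBC·BCC·CBC·BCC·BCC·CBC·BCC·BCC·CBC·BCC·BCC·BCC·CBC·BCC·CBC·BCC·BCC·BCC·CBC·BCC·CBC·BCC·BCC·CBC·BCC·BCC·AAA·AAA·AAA·AAA·AAA·AAA·AAA·AAA·AAA·AAA·AAA·AAA·AAA·AAA·AAA·AAA·AAA·AAA·AAA·AAA·AAA·AAA·AAA·AAA·AAA·AAA·AAA·AAA·AAA·AAA·AAA·AAA·AAA·AAA·AAA·AAA·AAA·AAA·AAA·AAA·AAA·AAA·AAA·AAA·AAA·AAA·AAA·AAA·AAA·AAA·AAA·AAA·AAA·AAA
    A ↦ AAA
    B ↦ CBC
    C ↦ BCC

A->AAA, B->CBC, C->BCC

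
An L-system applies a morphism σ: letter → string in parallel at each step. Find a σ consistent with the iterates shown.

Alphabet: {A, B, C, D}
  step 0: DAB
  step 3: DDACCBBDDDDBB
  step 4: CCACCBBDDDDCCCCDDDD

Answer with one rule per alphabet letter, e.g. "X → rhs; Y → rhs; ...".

A->ACC, B->DD, C->B, D->C

  step 3 ⇒ step 4: DDACCBBDDDDBB ⇒ C·C·ACC·B·B·DD·DD·C·C·C·C·DD·DD
    A ↦ ACC
    B ↦ DD
    C ↦ B
    D ↦ C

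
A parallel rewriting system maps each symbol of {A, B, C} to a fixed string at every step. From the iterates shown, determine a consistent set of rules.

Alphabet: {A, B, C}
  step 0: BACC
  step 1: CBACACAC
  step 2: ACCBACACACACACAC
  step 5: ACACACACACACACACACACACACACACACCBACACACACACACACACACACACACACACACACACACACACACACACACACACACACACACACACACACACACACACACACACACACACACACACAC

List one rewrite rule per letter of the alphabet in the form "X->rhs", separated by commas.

A->AC, B->CB, C->AC

  step 1 ⇒ step 2: CBACACAC ⇒ AC·CB·AC·AC·AC·AC·AC·AC
    A ↦ AC
    B ↦ CB
    C ↦ AC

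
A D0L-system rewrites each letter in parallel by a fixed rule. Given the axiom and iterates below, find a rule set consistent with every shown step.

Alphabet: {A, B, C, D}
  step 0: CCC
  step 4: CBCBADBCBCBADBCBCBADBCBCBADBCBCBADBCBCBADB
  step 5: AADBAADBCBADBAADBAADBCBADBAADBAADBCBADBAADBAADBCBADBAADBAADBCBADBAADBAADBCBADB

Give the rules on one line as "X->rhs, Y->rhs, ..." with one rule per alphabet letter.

A->CB, B->DB, C->AA, D->A

  step 4 ⇒ step 5: CBCBADBCBCBADBCBCBADBCBCBADBCBCBADBCBCBADB ⇒ AA·DB·AA·DB·CB·A·DB·AA·DB·AA·DB·CB·A·DB·AA·DB·AA·DB·CB·A·DB·AA·DB·AA·DB·CB·A·DB·AA·DB·AA·DB·CB·A·DB·AA·DB·AA·DB·CB·A·DB
    A ↦ CB
    B ↦ DB
    C ↦ AA
    D ↦ A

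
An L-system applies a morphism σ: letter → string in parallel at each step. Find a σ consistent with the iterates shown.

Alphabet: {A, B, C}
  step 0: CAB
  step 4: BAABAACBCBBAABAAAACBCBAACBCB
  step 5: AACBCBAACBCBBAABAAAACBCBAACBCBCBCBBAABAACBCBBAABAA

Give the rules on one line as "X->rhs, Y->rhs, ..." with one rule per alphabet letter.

  step 4 ⇒ step 5: BAABAACBCBBAABAAAACBCBAACBCB ⇒ AA·CB·CB·AA·CB·CB·B·AA·B·AA·AA·CB·CB·AA·CB·CB·CB·CB·B·AA·B·AA·CB·CB·B·AA·B·AA
    A ↦ CB
    B ↦ AA
    C ↦ B

A->CB, B->AA, C->B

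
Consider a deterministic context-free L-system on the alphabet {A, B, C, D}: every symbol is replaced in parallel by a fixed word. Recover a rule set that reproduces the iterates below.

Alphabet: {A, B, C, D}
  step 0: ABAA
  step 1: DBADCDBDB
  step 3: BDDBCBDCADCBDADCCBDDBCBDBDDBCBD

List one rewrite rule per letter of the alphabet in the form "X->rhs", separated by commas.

A->DB, B->ADC, C->BD, D->C

  step 0 ⇒ step 1: ABAA ⇒ DB·ADC·DB·DB
    A ↦ DB
    B ↦ ADC
    C ↦ BD  (constrained at step 1)
    D ↦ C  (constrained at step 1)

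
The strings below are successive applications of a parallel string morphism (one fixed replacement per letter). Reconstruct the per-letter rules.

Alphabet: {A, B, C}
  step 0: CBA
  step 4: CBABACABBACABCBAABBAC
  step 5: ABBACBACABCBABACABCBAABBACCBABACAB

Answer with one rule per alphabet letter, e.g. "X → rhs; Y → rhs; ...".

  step 4 ⇒ step 5: CBABACABBACABCBAABBAC ⇒ AB·BA·C·BA·C·AB·C·BA·BA·C·AB·C·BA·AB·BA·C·C·BA·BA·C·AB
    A ↦ C
    B ↦ BA
    C ↦ AB

A->C, B->BA, C->AB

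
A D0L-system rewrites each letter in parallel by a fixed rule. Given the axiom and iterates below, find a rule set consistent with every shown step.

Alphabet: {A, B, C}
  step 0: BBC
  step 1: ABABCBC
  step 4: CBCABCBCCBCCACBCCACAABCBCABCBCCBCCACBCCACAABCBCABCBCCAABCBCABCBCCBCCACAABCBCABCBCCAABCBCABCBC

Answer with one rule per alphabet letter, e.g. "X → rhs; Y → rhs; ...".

  step 0 ⇒ step 1: BBC ⇒ AB·AB·CBC
    B ↦ AB
    C ↦ CBC
    A ↦ CA  (constrained at step 1)

A->CA, B->AB, C->CBC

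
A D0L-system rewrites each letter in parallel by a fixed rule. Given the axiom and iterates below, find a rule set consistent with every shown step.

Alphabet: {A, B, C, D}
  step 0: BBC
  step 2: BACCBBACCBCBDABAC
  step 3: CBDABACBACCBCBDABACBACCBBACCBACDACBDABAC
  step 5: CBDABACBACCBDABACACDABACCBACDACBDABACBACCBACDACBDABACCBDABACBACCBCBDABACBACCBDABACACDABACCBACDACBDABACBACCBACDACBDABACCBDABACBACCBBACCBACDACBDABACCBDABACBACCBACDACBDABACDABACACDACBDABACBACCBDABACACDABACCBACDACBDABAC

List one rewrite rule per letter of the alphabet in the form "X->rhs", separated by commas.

A->DA, B->CB, C->BAC, D->AC

  step 2 ⇒ step 3: BACCBBACCBCBDABAC ⇒ CB·DA·BAC·BAC·CB·CB·DA·BAC·BAC·CB·BAC·CB·AC·DA·CB·DA·BAC
    A ↦ DA
    B ↦ CB
    C ↦ BAC
    D ↦ AC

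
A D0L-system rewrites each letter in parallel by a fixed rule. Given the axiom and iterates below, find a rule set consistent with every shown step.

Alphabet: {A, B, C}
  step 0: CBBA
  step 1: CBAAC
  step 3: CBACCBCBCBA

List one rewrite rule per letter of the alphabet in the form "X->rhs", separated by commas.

A->C, B->A, C->CB

  step 0 ⇒ step 1: CBBA ⇒ CB·A·A·C
    A ↦ C
    B ↦ A
    C ↦ CB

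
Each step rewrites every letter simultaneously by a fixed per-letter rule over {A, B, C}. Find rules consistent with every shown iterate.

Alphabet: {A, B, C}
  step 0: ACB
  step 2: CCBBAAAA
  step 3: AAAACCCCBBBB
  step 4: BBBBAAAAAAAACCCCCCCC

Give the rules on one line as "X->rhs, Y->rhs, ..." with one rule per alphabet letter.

  step 3 ⇒ step 4: AAAACCCCBBBB ⇒ B·B·B·B·AA·AA·AA·AA·CC·CC·CC·CC
    A ↦ B
    B ↦ CC
    C ↦ AA

A->B, B->CC, C->AA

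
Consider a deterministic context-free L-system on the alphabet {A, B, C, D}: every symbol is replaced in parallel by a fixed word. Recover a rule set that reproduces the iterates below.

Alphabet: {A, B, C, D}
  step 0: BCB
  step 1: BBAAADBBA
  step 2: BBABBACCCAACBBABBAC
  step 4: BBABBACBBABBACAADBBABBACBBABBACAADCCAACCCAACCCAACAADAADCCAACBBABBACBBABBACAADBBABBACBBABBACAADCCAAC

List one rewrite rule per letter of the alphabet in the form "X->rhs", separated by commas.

A->C, B->BBA, C->AAD, D->AAC

  step 1 ⇒ step 2: BBAAADBBA ⇒ BBA·BBA·C·C·C·AAC·BBA·BBA·C
    A ↦ C
    B ↦ BBA
    D ↦ AAC
  step 0 ⇒ step 1: BCB ⇒ BBA·AAD·BBA
    C ↦ AAD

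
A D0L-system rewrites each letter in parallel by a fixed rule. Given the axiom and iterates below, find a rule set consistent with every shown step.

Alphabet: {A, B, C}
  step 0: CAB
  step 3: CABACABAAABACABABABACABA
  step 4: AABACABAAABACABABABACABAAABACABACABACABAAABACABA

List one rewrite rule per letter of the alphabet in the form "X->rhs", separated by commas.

  step 3 ⇒ step 4: CABACABAAABACABABABACABA ⇒ AA·BA·CA·BA·AA·BA·CA·BA·BA·BA·CA·BA·AA·BA·CA·BA·CA·BA·CA·BA·AA·BA·CA·BA
    A ↦ BA
    B ↦ CA
    C ↦ AA

A->BA, B->CA, C->AA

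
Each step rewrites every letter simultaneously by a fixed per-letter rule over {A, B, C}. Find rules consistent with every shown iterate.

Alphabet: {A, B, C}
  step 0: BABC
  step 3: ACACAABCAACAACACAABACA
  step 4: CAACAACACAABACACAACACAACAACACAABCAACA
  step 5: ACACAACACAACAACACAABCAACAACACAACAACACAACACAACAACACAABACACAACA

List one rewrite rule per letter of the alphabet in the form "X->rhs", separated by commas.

A->CA, B->AB, C->A

  step 4 ⇒ step 5: CAACAACACAABACACAACACAACAACACAABCAACA ⇒ A·CA·CA·A·CA·CA·A·CA·A·CA·CA·AB·CA·A·CA·A·CA·CA·A·CA·A·CA·CA·A·CA·CA·A·CA·A·CA·CA·AB·A·CA·CA·A·CA
    A ↦ CA
    B ↦ AB
    C ↦ A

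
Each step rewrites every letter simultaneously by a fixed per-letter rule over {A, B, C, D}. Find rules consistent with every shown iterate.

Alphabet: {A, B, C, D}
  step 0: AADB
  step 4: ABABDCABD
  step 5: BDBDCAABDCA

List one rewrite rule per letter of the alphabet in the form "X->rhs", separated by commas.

A->B, B->D, C->A, D->CA

  step 4 ⇒ step 5: ABABDCABD ⇒ B·D·B·D·CA·A·B·D·CA
    A ↦ B
    B ↦ D
    C ↦ A
    D ↦ CA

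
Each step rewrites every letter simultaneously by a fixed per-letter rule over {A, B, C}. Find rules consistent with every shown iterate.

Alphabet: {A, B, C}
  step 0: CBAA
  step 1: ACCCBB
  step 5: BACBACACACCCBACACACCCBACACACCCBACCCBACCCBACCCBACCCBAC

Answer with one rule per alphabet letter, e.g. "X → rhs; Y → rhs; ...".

  step 0 ⇒ step 1: CBAA ⇒ AC·CC·B·B
    A ↦ B
    B ↦ CC
    C ↦ AC

A->B, B->CC, C->AC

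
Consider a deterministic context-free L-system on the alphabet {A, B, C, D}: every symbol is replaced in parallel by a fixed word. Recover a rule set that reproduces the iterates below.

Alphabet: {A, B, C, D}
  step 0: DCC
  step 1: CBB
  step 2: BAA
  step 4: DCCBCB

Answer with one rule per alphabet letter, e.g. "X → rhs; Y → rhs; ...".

A->DC, B->A, C->B, D->C

  step 1 ⇒ step 2: CBB ⇒ B·A·A
    B ↦ A
    C ↦ B
    A ↦ DC  (constrained at step 2)
  step 0 ⇒ step 1: DCC ⇒ C·B·B
    D ↦ C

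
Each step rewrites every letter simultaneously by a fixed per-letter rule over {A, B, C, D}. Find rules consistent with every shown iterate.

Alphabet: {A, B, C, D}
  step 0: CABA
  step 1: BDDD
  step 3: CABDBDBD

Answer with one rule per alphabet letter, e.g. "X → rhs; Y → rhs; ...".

A->D, B->D, C->B, D->CA

  step 0 ⇒ step 1: CABA ⇒ B·D·D·D
    A ↦ D
    B ↦ D
    C ↦ B
    D ↦ CA  (constrained at step 1)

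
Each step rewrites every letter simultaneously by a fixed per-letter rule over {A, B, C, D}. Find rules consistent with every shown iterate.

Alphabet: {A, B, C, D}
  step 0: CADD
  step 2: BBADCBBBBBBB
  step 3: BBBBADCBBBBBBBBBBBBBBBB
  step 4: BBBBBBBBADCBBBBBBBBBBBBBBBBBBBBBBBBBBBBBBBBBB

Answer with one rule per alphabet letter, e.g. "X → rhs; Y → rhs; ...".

A->AD, B->BB, C->B, D->CB

  step 3 ⇒ step 4: BBBBADCBBBBBBBBBBBBBBBB ⇒ BB·BB·BB·BB·AD·CB·B·BB·BB·BB·BB·BB·BB·BB·BB·BB·BB·BB·BB·BB·BB·BB·BB
    A ↦ AD
    B ↦ BB
    C ↦ B
    D ↦ CB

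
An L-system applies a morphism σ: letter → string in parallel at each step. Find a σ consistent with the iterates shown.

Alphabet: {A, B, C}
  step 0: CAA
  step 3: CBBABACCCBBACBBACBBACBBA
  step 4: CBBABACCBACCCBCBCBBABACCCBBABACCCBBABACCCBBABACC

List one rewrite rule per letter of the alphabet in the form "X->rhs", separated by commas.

  step 3 ⇒ step 4: CBBABACCCBBACBBACBBACBBA ⇒ CB·BA·BA·CC·BA·CC·CB·CB·CB·BA·BA·CC·CB·BA·BA·CC·CB·BA·BA·CC·CB·BA·BA·CC
    A ↦ CC
    B ↦ BA
    C ↦ CB

A->CC, B->BA, C->CB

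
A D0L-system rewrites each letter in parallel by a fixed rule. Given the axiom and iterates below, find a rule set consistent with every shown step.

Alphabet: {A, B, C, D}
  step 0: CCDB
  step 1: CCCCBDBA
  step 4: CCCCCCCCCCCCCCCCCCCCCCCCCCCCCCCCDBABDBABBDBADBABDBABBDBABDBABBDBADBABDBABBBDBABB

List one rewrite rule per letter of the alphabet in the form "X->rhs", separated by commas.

A->BB, B->DBA, C->CC, D->B

  step 0 ⇒ step 1: CCDB ⇒ CC·CC·B·DBA
    B ↦ DBA
    C ↦ CC
    D ↦ B
    A ↦ BB  (constrained at step 1)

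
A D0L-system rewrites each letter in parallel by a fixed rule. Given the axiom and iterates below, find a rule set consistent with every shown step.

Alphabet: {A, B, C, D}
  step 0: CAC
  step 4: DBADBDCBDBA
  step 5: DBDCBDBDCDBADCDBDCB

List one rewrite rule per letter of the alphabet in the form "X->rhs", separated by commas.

  step 4 ⇒ step 5: DBADBDCBDBA ⇒ DB·DC·B·DB·DC·DB·A·DC·DB·DC·B
    A ↦ B
    B ↦ DC
    C ↦ A
    D ↦ DB

A->B, B->DC, C->A, D->DB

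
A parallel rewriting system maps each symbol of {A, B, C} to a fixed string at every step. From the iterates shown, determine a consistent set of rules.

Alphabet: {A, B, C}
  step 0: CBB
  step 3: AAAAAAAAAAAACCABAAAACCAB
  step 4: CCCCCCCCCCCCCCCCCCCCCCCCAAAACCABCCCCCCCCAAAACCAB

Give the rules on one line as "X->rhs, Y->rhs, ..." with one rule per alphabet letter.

A->CC, B->AB, C->AA

  step 3 ⇒ step 4: AAAAAAAAAAAACCABAAAACCAB ⇒ CC·CC·CC·CC·CC·CC·CC·CC·CC·CC·CC·CC·AA·AA·CC·AB·CC·CC·CC·CC·AA·AA·CC·AB
    A ↦ CC
    B ↦ AB
    C ↦ AA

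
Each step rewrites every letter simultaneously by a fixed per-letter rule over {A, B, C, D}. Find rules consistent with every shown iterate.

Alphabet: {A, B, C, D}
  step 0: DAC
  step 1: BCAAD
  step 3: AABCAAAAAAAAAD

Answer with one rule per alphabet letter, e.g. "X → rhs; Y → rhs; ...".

  step 0 ⇒ step 1: DAC ⇒ BC·AA·D
    A ↦ AA
    C ↦ D
    D ↦ BC
    B ↦ A  (constrained at step 1)

A->AA, B->A, C->D, D->BC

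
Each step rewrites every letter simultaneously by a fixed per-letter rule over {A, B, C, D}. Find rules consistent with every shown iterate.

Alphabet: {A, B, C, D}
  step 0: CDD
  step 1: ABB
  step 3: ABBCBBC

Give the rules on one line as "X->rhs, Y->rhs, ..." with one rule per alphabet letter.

A->C, B->DDA, C->A, D->B

  step 0 ⇒ step 1: CDD ⇒ A·B·B
    C ↦ A
    D ↦ B
    A ↦ C  (constrained at step 1)
    B ↦ DDA  (constrained at step 1)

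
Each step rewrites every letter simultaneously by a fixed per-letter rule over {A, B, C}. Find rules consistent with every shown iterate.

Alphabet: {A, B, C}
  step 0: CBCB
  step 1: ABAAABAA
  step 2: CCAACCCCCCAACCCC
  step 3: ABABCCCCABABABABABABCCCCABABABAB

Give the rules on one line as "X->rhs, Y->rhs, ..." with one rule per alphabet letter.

A->CC, B->AA, C->AB

  step 2 ⇒ step 3: CCAACCCCCCAACCCC ⇒ AB·AB·CC·CC·AB·AB·AB·AB·AB·AB·CC·CC·AB·AB·AB·AB
    A ↦ CC
    C ↦ AB
  step 0 ⇒ step 1: CBCB ⇒ AB·AA·AB·AA
    B ↦ AA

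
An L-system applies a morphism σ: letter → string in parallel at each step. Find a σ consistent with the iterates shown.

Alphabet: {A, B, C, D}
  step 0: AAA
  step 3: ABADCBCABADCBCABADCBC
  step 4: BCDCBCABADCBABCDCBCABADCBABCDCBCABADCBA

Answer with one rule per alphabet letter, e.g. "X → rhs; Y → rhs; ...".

A->BC, B->DC, C->BA, D->A

  step 3 ⇒ step 4: ABADCBCABADCBCABADCBC ⇒ BC·DC·BC·A·BA·DC·BA·BC·DC·BC·A·BA·DC·BA·BC·DC·BC·A·BA·DC·BA
    A ↦ BC
    B ↦ DC
    C ↦ BA
    D ↦ A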